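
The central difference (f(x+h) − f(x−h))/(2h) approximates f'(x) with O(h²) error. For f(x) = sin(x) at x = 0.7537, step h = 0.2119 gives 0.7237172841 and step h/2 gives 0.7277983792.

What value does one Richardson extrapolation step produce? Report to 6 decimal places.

Method order is 2; weight 2^2 = 4.
4·0.7277983792 − 0.7237172841 = 2.1874762327
Extrapolated: 2.1874762327 / 3 = 0.7291587442

0.729159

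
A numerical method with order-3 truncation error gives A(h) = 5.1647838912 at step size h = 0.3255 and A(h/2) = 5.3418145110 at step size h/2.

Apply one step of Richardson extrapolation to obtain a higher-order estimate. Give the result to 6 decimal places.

With r = 3 the leading error scales as h^3, so the weight is 2^3 = 8.
8·5.3418145110 − 5.1647838912 = 37.5697321968
Denominator 8 − 1 = 7.
So the Richardson estimate is 5.3671045995.

5.367105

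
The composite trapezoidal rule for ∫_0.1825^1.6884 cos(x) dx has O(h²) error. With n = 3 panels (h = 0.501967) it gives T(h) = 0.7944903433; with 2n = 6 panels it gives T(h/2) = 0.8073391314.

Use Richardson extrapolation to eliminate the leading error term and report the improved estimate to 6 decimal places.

0.811622

With r = 2 the leading error scales as h^2, so the weight is 2^2 = 4.
Numerator 4×A(h/2) − A(h) = 4×0.8073391314 − 0.7944903433 = 2.4348661823
(4×0.8073391314 − 0.7944903433)/(4 − 1) = 0.8116220608
Correction |R − A(h/2)| = 4.283e-03; gap |A(h/2) − A(h)| = 1.285e-02.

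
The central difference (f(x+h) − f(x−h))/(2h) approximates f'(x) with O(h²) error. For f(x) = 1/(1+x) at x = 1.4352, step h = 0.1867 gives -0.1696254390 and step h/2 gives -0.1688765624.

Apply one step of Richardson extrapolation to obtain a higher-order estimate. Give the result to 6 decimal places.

-0.168627

Leading term ∝ h^2; use weight 4 = 2^2.
4*(-0.1688765624) = -0.6755062496; subtract (-0.1696254390) → -0.5058808106
(-0.5058808106) ÷ 3 = -0.1686269369
Shift from A(h/2): +0.0002496255.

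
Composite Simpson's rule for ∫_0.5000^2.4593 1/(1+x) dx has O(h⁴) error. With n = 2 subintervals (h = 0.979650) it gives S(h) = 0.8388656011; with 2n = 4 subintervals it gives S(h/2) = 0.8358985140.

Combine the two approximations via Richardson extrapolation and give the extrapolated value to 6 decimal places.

0.835701

Order 4 gives 2^r = 16 and 2^r − 1 = 15.
16·0.8358985140 = 13.3743762240; subtract 0.8388656011 → 12.5355106229
Divide by 2^4 − 1 = 15.
(16·0.8358985140 − 0.8388656011)/(16 − 1) = 0.8357007082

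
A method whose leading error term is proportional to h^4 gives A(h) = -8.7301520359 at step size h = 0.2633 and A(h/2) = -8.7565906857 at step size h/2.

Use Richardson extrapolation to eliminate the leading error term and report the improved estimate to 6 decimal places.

-8.758353

r = 4, so 2^r = 16.
16*(-8.7565906857) − (-8.7301520359) = -131.3752989353
Extrapolated: (-131.3752989353) / 15 = -8.7583532624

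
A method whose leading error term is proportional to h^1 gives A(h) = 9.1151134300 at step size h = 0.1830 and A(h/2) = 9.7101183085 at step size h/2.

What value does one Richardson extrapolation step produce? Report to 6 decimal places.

10.305123

Method order is 1; weight 2^1 = 2.
Numerator 2·A(h/2) − A(h) = 2·9.7101183085 − 9.1151134300 = 10.3051231870
Denominator 2 − 1 = 1.
R = 10.3051231870/1 = 10.3051231870
Correction |R − A(h/2)| = 5.950e-01; gap |A(h/2) − A(h)| = 5.950e-01.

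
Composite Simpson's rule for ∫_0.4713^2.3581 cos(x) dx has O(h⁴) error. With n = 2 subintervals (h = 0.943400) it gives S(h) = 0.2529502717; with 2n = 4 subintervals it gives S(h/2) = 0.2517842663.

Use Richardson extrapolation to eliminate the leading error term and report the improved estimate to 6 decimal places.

Order 4 gives 2^r = 16 and 2^r − 1 = 15.
16 × 0.2517842663 − 0.2529502717 = 3.7755979891
Divide by 2^4 − 1 = 15.
R = 3.7755979891/15 = 0.2517065326

0.251707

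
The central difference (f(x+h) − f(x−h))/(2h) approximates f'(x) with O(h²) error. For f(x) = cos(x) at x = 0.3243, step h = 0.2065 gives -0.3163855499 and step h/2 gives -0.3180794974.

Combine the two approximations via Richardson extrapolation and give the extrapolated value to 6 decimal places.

-0.318644

Error is O(h^2); halving h shrinks it by 2^2 = 4.
2^2*A(h/2) = -1.2723179896; minus A(h) gives -0.9559324397.
(-0.9559324397) ÷ 3 = -0.3186441466
Gap between inputs: 1.694e-03; correction applied: −0.0005646492.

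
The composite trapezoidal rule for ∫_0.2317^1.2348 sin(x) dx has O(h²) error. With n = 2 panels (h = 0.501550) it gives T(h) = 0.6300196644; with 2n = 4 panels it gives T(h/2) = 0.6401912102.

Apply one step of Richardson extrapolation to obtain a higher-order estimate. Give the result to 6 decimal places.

Error is O(h^2); halving h shrinks it by 2^2 = 4.
4·0.6401912102 = 2.5607648408; subtract 0.6300196644 → 1.9307451764
Extrapolated: 1.9307451764 / 3 = 0.6435817255
Shift from A(h/2): +0.0033905153.

0.643582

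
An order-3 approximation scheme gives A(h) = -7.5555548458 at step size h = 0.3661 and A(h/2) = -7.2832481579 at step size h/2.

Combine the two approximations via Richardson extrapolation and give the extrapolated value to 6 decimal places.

-7.244347

With r = 3 the leading error scales as h^3, so the weight is 2^3 = 8.
8*(-7.2832481579) − (-7.5555548458) = -50.7104304174
Extrapolated: (-50.7104304174) / 7 = -7.2443472025
Shift from A(h/2): +0.0389009554.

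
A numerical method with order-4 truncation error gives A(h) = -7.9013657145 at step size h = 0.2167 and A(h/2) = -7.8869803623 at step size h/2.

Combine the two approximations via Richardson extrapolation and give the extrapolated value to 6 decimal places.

Order 4 gives 2^r = 16 and 2^r − 1 = 15.
Numerator 16*A(h/2) − A(h) = 16*(-7.8869803623) − (-7.9013657145) = -118.2903200823
Denominator 16 − 1 = 15.
(16*(-7.8869803623) − (-7.9013657145))/(16 − 1) = -7.8860213388

-7.886021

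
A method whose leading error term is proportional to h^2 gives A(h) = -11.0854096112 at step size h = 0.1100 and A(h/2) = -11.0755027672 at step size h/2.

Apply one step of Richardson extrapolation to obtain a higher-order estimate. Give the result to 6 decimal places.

The method has order 2: 2^2 = 4.
Top: 4(-11.0755027672) − (-11.0854096112) = -33.2166014576
(4 × (-11.0755027672) − (-11.0854096112))/(4 − 1) = -11.0722004859
Shift from A(h/2): +0.0033022813.

-11.072200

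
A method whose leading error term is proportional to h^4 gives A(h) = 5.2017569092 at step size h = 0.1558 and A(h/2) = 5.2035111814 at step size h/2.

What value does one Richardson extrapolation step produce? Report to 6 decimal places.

5.203628

r = 4, so 2^r = 16.
Top: 16(5.2035111814) − (5.2017569092) = 78.0544219932
Extrapolated: 78.0544219932 / 15 = 5.2036281329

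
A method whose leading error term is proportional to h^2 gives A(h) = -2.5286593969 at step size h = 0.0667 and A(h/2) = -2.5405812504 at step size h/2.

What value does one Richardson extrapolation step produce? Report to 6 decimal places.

-2.544555

Method order is 2; weight 2^2 = 4.
Top: 4(-2.5405812504) − (-2.5286593969) = -7.6336656047
Divide by 2^2 − 1 = 3.
(4 × (-2.5405812504) − (-2.5286593969))/(4 − 1) = -2.5445552016
Shift from A(h/2): −0.0039739512.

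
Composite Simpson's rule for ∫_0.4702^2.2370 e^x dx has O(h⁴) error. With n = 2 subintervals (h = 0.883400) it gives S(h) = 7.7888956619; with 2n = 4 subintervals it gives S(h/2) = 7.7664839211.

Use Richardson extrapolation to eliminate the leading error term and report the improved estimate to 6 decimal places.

7.764990

With r = 4 the leading error scales as h^4, so the weight is 2^4 = 16.
16×7.7664839211 = 124.2637427376; subtract 7.7888956619 → 116.4748470757
R = 116.4748470757/15 = 7.7649898050
Gap between inputs: 2.241e-02; correction applied: −0.0014941161.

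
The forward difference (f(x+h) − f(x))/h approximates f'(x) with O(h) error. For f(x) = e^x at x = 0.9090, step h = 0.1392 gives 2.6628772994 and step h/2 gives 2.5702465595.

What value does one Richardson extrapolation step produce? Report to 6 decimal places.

r = 1, so 2^r = 2.
Weighted: 5.1404931190 − 2.6628772994 = 2.4776158196
(2 × 2.5702465595 − 2.6628772994)/(2 − 1) = 2.4776158196

2.477616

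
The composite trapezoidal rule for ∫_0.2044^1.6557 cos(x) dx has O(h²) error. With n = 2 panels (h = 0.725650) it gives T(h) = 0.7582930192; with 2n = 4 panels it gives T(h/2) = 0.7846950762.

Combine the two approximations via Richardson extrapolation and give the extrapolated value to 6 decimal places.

Leading term ∝ h^2; use weight 4 = 2^2.
4 × 0.7846950762 = 3.1387803048; subtract 0.7582930192 → 2.3804872856
Denominator 4 − 1 = 3.
(4 × 0.7846950762 − 0.7582930192)/(4 − 1) = 0.7934957619

0.793496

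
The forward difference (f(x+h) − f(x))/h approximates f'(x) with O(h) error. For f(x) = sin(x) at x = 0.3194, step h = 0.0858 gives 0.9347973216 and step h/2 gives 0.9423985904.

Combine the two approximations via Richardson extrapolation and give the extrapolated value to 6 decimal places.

0.950000

With r = 1 the leading error scales as h^1, so the weight is 2^1 = 2.
2*0.9423985904 − 0.9347973216 = 0.9499998592
(2*0.9423985904 − 0.9347973216)/(2 − 1) = 0.9499998592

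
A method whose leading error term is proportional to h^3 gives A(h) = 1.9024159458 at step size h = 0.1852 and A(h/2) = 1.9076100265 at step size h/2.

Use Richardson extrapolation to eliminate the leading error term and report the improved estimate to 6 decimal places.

1.908352

Method order is 3; weight 2^3 = 8.
Numerator 8·A(h/2) − A(h) = 8·1.9076100265 − 1.9024159458 = 13.3584642662
Extrapolated: 13.3584642662 / 7 = 1.9083520380
Shift from A(h/2): +0.0007420115.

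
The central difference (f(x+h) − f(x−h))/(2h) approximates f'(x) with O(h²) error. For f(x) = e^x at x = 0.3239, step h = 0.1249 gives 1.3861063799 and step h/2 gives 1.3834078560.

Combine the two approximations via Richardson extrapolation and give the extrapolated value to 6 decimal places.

r = 2: numerator weight 4, denominator 3.
4 × 1.3834078560 = 5.5336314240; subtract 1.3861063799 → 4.1475250441
Denominator 4 − 1 = 3.
(4 × 1.3834078560 − 1.3861063799)/(4 − 1) = 1.3825083480

1.382508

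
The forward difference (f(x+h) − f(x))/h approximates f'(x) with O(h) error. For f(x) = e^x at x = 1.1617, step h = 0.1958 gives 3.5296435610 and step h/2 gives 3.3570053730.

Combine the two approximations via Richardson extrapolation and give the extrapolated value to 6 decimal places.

3.184367

Leading term ∝ h^1; use weight 2 = 2^1.
2^1×A(h/2) = 6.7140107460; minus A(h) gives 3.1843671850.
Extrapolated: 3.1843671850 / 1 = 3.1843671850
Gap between inputs: 1.726e-01; correction applied: −0.1726381880.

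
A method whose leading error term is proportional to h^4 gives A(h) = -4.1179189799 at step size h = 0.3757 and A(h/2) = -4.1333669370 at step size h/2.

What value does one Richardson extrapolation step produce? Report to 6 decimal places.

Error is O(h^4); halving h shrinks it by 2^4 = 16.
Top: 16(-4.1333669370) − (-4.1179189799) = -62.0159520121
(-62.0159520121) ÷ 15 = -4.1343968008

-4.134397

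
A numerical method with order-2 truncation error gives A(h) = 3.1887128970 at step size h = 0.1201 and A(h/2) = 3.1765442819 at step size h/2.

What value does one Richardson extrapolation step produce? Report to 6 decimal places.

3.172488

Leading term ∝ h^2; use weight 4 = 2^2.
Difference of the inputs: 3.1765442819 − 3.1887128970 = -0.0121686151
Divide by 2^2 − 1 = 3: (-0.0121686151)/3 = -0.0040562050
R = A(h/2) + (A(h/2) − A(h))/3 = 3.1765442819 − 0.0040562050 = 3.1724880769
Correction |R − A(h/2)| = 4.056e-03; gap |A(h/2) − A(h)| = 1.217e-02.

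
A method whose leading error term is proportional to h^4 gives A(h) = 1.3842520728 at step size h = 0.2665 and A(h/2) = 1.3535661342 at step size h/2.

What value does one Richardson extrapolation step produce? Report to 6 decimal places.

1.351520

Method order is 4; weight 2^4 = 16.
Weighted: 21.6570581472 − 1.3842520728 = 20.2728060744
20.2728060744 ÷ 15 = 1.3515204050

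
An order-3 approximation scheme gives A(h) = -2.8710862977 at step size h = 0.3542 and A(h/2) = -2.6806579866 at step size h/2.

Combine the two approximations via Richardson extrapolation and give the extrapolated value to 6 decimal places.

-2.653454

Error is O(h^3); halving h shrinks it by 2^3 = 8.
Top: 8(-2.6806579866) − (-2.8710862977) = -18.5741775951
Denominator 8 − 1 = 7.
So the Richardson estimate is -2.6534539422.
Shift from A(h/2): +0.0272040444.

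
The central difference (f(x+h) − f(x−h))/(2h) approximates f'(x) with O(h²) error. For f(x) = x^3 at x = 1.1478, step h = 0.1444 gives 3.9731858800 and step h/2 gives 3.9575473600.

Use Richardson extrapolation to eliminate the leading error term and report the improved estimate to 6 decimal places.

3.952335

r = 2, so 2^r = 4.
A(h/2) − A(h) = 3.9575473600 − 3.9731858800 = -0.0156385200
Divide by 2^2 − 1 = 3: (-0.0156385200)/3 = -0.0052128400
R = 3.9575473600 − 0.0052128400 = 3.9523345200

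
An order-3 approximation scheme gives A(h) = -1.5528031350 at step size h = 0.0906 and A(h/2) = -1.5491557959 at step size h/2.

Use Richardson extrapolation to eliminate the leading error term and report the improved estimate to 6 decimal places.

-1.548635

Order 3 gives 2^r = 8 and 2^r − 1 = 7.
8 × (-1.5491557959) − (-1.5528031350) = -10.8404432322
(8 × (-1.5491557959) − (-1.5528031350))/(8 − 1) = -1.5486347475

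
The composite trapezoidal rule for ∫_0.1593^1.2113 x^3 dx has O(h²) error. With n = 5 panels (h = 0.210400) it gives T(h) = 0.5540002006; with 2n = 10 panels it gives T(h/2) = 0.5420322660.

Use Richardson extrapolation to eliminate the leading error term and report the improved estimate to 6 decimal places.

Error is O(h^2); halving h shrinks it by 2^2 = 4.
4×0.5420322660 − 0.5540002006 = 1.6141288634
Divide by 2^2 − 1 = 3.
(4×0.5420322660 − 0.5540002006)/(4 − 1) = 0.5380429545

0.538043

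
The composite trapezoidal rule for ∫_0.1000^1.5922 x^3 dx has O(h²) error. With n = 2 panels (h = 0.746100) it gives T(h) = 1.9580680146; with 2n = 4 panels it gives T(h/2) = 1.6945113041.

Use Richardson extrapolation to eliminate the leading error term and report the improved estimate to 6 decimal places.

Leading term ∝ h^2; use weight 4 = 2^2.
Numerator 4 × A(h/2) − A(h) = 4 × 1.6945113041 − 1.9580680146 = 4.8199772018
R = 4.8199772018/3 = 1.6066590673
Gap between inputs: 2.636e-01; correction applied: −0.0878522368.

1.606659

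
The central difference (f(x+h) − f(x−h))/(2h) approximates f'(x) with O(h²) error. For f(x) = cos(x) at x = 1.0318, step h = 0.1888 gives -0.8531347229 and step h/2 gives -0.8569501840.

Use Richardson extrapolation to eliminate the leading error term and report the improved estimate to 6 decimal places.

-0.858222

Leading term ∝ h^2; use weight 4 = 2^2.
Top: 4(-0.8569501840) − (-0.8531347229) = -2.5746660131
Denominator 4 − 1 = 3.
So the Richardson estimate is -0.8582220044.
Correction |R − A(h/2)| = 1.272e-03; gap |A(h/2) − A(h)| = 3.815e-03.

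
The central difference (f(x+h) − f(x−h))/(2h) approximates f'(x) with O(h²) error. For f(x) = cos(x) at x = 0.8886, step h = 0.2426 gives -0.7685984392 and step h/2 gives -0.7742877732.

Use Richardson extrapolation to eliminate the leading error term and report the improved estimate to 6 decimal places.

The method has order 2: 2^2 = 4.
Numerator 4*A(h/2) − A(h) = 4*(-0.7742877732) − (-0.7685984392) = -2.3285526536
(4*(-0.7742877732) − (-0.7685984392))/(4 − 1) = -0.7761842179
Gap between inputs: 5.689e-03; correction applied: −0.0018964447.

-0.776184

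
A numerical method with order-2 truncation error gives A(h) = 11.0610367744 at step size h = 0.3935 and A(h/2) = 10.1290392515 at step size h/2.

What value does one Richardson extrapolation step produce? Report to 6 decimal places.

9.818373

r = 2: numerator weight 4, denominator 3.
Difference of the inputs: 10.1290392515 − 11.0610367744 = -0.9319975229
Correction (A(h/2) − A(h))/(4 − 1) = (-0.9319975229)/3 = -0.3106658410
R = 10.1290392515 − 0.3106658410 = 9.8183734105
Correction |R − A(h/2)| = 3.107e-01; gap |A(h/2) − A(h)| = 9.320e-01.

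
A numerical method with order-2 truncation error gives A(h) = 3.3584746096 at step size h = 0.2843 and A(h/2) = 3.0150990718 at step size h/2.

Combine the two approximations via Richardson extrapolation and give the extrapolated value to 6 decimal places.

2.900641

r = 2, so 2^r = 4.
Numerator 4*A(h/2) − A(h) = 4*3.0150990718 − 3.3584746096 = 8.7019216776
Denominator 4 − 1 = 3.
(4*3.0150990718 − 3.3584746096)/(4 − 1) = 2.9006405592
Gap between inputs: 3.434e-01; correction applied: −0.1144585126.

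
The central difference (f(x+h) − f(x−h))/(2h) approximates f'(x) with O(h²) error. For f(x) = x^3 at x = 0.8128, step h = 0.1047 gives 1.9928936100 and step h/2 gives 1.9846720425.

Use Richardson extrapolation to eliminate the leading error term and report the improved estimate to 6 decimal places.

The method has order 2: 2^2 = 4.
Difference of the inputs: 1.9846720425 − 1.9928936100 = -0.0082215675
Correction (A(h/2) − A(h))/(4 − 1) = (-0.0082215675)/3 = -0.0027405225
R = A(h/2) + (A(h/2) − A(h))/3 = 1.9846720425 − 0.0027405225 = 1.9819315200
Shift from A(h/2): −0.0027405225.

1.981932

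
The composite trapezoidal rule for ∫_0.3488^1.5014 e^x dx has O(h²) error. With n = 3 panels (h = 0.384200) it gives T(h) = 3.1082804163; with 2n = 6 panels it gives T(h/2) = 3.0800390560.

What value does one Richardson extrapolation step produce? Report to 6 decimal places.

r = 2: numerator weight 4, denominator 3.
Weighted: 12.3201562240 − 3.1082804163 = 9.2118758077
R = 9.2118758077/3 = 3.0706252692

3.070625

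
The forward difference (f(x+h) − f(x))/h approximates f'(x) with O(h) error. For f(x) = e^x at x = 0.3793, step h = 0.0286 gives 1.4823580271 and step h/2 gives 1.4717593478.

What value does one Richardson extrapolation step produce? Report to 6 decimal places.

Error is O(h^1); halving h shrinks it by 2^1 = 2.
2*1.4717593478 − 1.4823580271 = 1.4611606685
(2*1.4717593478 − 1.4823580271)/(2 − 1) = 1.4611606685
Shift from A(h/2): −0.0105986793.

1.461161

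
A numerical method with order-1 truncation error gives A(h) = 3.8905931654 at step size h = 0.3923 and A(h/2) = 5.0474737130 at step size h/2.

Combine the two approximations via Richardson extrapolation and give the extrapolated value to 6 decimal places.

6.204354

r = 1: numerator weight 2, denominator 1.
A(h/2) − A(h) = 5.0474737130 − 3.8905931654 = 1.1568805476
Divide by 2^1 − 1 = 1: 1.1568805476/1 = 1.1568805476
R = 5.0474737130 + 1.1568805476 = 6.2043542606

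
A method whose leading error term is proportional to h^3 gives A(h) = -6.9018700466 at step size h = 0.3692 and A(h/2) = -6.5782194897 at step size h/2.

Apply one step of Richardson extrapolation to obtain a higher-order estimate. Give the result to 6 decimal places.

-6.531984

The method has order 3: 2^3 = 8.
8*(-6.5782194897) = -52.6257559176; subtract (-6.9018700466) → -45.7238858710
Denominator 8 − 1 = 7.
(8*(-6.5782194897) − (-6.9018700466))/(8 − 1) = -6.5319836959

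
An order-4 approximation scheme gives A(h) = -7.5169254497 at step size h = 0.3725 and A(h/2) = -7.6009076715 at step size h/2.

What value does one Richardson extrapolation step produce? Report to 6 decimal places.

-7.606506

Method order is 4; weight 2^4 = 16.
Numerator 16·A(h/2) − A(h) = 16·(-7.6009076715) − (-7.5169254497) = -114.0975972943
Extrapolated: (-114.0975972943) / 15 = -7.6065064863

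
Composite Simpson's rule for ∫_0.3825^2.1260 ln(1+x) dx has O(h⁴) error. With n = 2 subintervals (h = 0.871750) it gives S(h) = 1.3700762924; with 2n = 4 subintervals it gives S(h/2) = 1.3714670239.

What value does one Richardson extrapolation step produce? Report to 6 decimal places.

Method order is 4; weight 2^4 = 16.
16 × 1.3714670239 = 21.9434723824; subtract 1.3700762924 → 20.5733960900
Divide by 2^4 − 1 = 15.
So the Richardson estimate is 1.3715597393.

1.371560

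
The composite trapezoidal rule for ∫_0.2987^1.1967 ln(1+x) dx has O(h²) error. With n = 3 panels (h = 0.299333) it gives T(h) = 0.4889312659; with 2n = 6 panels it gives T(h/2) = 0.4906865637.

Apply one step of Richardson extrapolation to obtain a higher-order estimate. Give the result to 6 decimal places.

0.491272

Error is O(h^2); halving h shrinks it by 2^2 = 4.
2^2·A(h/2) = 1.9627462548; minus A(h) gives 1.4738149889.
Extrapolated: 1.4738149889 / 3 = 0.4912716630
Shift from A(h/2): +0.0005850993.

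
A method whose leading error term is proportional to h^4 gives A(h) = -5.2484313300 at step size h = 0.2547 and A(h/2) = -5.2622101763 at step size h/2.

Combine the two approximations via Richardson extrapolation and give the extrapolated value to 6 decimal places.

With r = 4 the leading error scales as h^4, so the weight is 2^4 = 16.
Numerator 16*A(h/2) − A(h) = 16*(-5.2622101763) − (-5.2484313300) = -78.9469314908
Divide by 2^4 − 1 = 15.
(-78.9469314908) ÷ 15 = -5.2631287661
Shift from A(h/2): −0.0009185898.

-5.263129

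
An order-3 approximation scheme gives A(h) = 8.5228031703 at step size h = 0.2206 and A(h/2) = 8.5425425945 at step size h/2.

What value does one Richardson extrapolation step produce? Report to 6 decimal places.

8.545363

Error is O(h^3); halving h shrinks it by 2^3 = 8.
8×8.5425425945 − 8.5228031703 = 59.8175375857
Extrapolated: 59.8175375857 / 7 = 8.5453625122
Correction |R − A(h/2)| = 2.820e-03; gap |A(h/2) − A(h)| = 1.974e-02.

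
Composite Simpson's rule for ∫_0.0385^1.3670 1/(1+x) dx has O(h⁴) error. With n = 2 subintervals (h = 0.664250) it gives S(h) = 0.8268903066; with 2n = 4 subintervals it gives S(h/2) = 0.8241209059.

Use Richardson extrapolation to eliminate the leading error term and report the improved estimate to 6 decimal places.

0.823936

r = 4: numerator weight 16, denominator 15.
16×0.8241209059 − 0.8268903066 = 12.3590441878
Divide by 2^4 − 1 = 15.
(16×0.8241209059 − 0.8268903066)/(16 − 1) = 0.8239362792
Shift from A(h/2): −0.0001846267.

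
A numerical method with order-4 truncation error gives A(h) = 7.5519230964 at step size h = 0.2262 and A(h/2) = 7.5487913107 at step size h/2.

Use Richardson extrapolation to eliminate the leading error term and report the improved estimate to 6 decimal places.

Method order is 4; weight 2^4 = 16.
16·7.5487913107 = 120.7806609712; subtract 7.5519230964 → 113.2287378748
Divide by 2^4 − 1 = 15.
So the Richardson estimate is 7.5485825250.

7.548583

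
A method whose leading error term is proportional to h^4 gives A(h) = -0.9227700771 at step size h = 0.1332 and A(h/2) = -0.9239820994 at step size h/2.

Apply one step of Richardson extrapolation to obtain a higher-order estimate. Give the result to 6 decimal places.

-0.924063

With r = 4 the leading error scales as h^4, so the weight is 2^4 = 16.
Top: 16(-0.9239820994) − (-0.9227700771) = -13.8609435133
(16 × (-0.9239820994) − (-0.9227700771))/(16 − 1) = -0.9240629009
Correction |R − A(h/2)| = 8.080e-05; gap |A(h/2) − A(h)| = 1.212e-03.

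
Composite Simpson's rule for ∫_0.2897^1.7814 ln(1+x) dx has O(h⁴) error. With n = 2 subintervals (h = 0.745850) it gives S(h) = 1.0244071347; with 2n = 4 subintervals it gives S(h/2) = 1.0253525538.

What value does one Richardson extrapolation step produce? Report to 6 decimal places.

Leading term ∝ h^4; use weight 16 = 2^4.
Top: 16(1.0253525538) − (1.0244071347) = 15.3812337261
15.3812337261 ÷ 15 = 1.0254155817

1.025416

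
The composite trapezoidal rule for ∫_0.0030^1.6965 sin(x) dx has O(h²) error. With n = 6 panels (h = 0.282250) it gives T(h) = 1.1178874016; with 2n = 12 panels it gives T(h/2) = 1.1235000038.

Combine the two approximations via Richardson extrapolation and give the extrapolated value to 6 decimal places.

With r = 2 the leading error scales as h^2, so the weight is 2^2 = 4.
4×1.1235000038 = 4.4940000152; subtract 1.1178874016 → 3.3761126136
Divide by 2^2 − 1 = 3.
So the Richardson estimate is 1.1253708712.

1.125371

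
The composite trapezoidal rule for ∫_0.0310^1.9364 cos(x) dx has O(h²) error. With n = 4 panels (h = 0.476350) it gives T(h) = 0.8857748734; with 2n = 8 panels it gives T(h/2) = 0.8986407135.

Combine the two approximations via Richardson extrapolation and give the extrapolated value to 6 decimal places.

Order 2 gives 2^r = 4 and 2^r − 1 = 3.
Difference of the inputs: 0.8986407135 − 0.8857748734 = 0.0128658401
Divide by 2^2 − 1 = 3: 0.0128658401/3 = 0.0042886134
R = A(h/2) + (A(h/2) − A(h))/3 = 0.8986407135 + 0.0042886134 = 0.9029293269
Shift from A(h/2): +0.0042886134.

0.902929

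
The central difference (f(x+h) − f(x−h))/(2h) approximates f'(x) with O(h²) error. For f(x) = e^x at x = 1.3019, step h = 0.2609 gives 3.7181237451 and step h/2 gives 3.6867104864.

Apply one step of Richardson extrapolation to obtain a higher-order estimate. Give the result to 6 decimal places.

3.676239

With r = 2 the leading error scales as h^2, so the weight is 2^2 = 4.
4·3.6867104864 = 14.7468419456; 14.7468419456 − 3.7181237451 = 11.0287182005
Extrapolated: 11.0287182005 / 3 = 3.6762394002
Gap between inputs: 3.141e-02; correction applied: −0.0104710862.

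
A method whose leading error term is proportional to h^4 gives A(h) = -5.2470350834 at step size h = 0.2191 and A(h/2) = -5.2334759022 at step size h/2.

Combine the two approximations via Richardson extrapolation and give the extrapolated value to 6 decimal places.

r = 4, so 2^r = 16.
Weighted: (-83.7356144352) − (-5.2470350834) = -78.4885793518
(-78.4885793518) ÷ 15 = -5.2325719568
Gap between inputs: 1.356e-02; correction applied: +0.0009039454.

-5.232572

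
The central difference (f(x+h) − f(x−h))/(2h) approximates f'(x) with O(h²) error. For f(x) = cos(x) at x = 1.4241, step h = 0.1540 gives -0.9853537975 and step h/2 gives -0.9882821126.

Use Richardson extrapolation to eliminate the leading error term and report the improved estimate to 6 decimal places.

Leading term ∝ h^2; use weight 4 = 2^2.
Numerator 4×A(h/2) − A(h) = 4×(-0.9882821126) − (-0.9853537975) = -2.9677746529
Extrapolated: (-2.9677746529) / 3 = -0.9892582176

-0.989258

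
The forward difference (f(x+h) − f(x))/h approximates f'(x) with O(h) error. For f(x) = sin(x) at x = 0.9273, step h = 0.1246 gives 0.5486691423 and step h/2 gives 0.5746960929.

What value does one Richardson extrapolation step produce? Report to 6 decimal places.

r = 1, so 2^r = 2.
2 × 0.5746960929 = 1.1493921858; subtract 0.5486691423 → 0.6007230435
0.6007230435 ÷ 1 = 0.6007230435
Gap between inputs: 2.603e-02; correction applied: +0.0260269506.

0.600723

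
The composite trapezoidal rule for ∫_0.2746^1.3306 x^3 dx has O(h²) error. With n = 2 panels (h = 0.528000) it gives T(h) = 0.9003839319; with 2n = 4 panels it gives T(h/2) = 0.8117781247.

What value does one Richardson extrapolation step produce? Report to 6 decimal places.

Error is O(h^2); halving h shrinks it by 2^2 = 4.
4 × 0.8117781247 = 3.2471124988; subtract 0.9003839319 → 2.3467285669
2.3467285669 ÷ 3 = 0.7822428556

0.782243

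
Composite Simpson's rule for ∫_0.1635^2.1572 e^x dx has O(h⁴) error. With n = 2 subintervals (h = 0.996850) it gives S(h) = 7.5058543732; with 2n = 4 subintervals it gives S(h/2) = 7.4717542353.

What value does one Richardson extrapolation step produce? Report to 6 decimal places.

7.469481

r = 4: numerator weight 16, denominator 15.
Weighted: 119.5480677648 − 7.5058543732 = 112.0422133916
Denominator 16 − 1 = 15.
Extrapolated: 112.0422133916 / 15 = 7.4694808928
Gap between inputs: 3.410e-02; correction applied: −0.0022733425.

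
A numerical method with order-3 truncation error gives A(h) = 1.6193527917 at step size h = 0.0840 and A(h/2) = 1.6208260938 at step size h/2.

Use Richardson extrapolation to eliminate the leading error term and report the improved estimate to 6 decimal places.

1.621037

r = 3, so 2^r = 8.
A(h/2) − A(h) = 1.6208260938 − 1.6193527917 = 0.0014733021
Correction (A(h/2) − A(h))/(8 − 1) = 0.0014733021/7 = 0.0002104717
R = 1.6208260938 + 0.0002104717 = 1.6210365655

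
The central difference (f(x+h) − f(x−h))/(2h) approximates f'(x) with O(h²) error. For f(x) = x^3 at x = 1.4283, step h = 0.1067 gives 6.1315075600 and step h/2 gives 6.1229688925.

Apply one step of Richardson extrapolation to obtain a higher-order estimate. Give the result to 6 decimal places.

6.120123

Error is O(h^2); halving h shrinks it by 2^2 = 4.
Top: 4(6.1229688925) − (6.1315075600) = 18.3603680100
18.3603680100 ÷ 3 = 6.1201226700
Gap between inputs: 8.539e-03; correction applied: −0.0028462225.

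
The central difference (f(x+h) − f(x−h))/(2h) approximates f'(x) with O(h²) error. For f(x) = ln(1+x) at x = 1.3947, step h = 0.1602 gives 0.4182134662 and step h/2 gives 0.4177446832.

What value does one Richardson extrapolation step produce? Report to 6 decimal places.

With r = 2 the leading error scales as h^2, so the weight is 2^2 = 4.
4*0.4177446832 = 1.6709787328; 1.6709787328 − 0.4182134662 = 1.2527652666
Extrapolated: 1.2527652666 / 3 = 0.4175884222

0.417588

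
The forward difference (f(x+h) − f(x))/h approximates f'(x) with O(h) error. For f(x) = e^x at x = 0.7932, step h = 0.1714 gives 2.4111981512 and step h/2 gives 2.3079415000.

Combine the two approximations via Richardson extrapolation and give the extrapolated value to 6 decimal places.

2.204685

r = 1: numerator weight 2, denominator 1.
A(h/2) − A(h) = 2.3079415000 − 2.4111981512 = -0.1032566512
Divide by 2^1 − 1 = 1: (-0.1032566512)/1 = -0.1032566512
R = 2.3079415000 − 0.1032566512 = 2.2046848488
Gap between inputs: 1.033e-01; correction applied: −0.1032566512.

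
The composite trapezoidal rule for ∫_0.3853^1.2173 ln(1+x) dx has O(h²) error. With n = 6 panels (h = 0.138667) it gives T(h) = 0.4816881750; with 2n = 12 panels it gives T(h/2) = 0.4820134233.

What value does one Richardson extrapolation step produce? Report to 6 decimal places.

Method order is 2; weight 2^2 = 4.
4·0.4820134233 = 1.9280536932; subtract 0.4816881750 → 1.4463655182
Denominator 4 − 1 = 3.
R = 1.4463655182/3 = 0.4821218394

0.482122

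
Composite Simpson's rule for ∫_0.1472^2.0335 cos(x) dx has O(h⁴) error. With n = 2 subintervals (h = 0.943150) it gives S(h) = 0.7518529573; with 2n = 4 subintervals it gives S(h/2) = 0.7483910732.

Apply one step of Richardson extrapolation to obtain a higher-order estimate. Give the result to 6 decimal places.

Method order is 4; weight 2^4 = 16.
Difference of the inputs: 0.7483910732 − 0.7518529573 = -0.0034618841
Correction (A(h/2) − A(h))/(16 − 1) = (-0.0034618841)/15 = -0.0002307923
R = A(h/2) + (A(h/2) − A(h))/15 = 0.7483910732 − 0.0002307923 = 0.7481602809

0.748160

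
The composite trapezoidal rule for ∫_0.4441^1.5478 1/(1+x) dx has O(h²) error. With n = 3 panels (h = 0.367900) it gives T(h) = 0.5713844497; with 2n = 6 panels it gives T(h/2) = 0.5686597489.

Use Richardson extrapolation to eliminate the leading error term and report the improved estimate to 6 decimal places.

r = 2, so 2^r = 4.
4*0.5686597489 − 0.5713844497 = 1.7032545459
(4*0.5686597489 − 0.5713844497)/(4 − 1) = 0.5677515153
Shift from A(h/2): −0.0009082336.

0.567752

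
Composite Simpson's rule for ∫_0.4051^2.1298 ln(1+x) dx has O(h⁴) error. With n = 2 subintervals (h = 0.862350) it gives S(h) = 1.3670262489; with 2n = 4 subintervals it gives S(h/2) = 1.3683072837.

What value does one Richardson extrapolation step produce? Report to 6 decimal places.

1.368393

The method has order 4: 2^4 = 16.
Numerator 16·A(h/2) − A(h) = 16·1.3683072837 − 1.3670262489 = 20.5258902903
Extrapolated: 20.5258902903 / 15 = 1.3683926860
Gap between inputs: 1.281e-03; correction applied: +0.0000854023.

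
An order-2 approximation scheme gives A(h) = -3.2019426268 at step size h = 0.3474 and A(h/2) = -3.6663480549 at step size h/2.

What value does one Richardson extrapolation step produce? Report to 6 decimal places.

r = 2: numerator weight 4, denominator 3.
Weighted: (-14.6653922196) − (-3.2019426268) = -11.4634495928
Denominator 4 − 1 = 3.
(4 × (-3.6663480549) − (-3.2019426268))/(4 − 1) = -3.8211498643
Gap between inputs: 4.644e-01; correction applied: −0.1548018094.

-3.821150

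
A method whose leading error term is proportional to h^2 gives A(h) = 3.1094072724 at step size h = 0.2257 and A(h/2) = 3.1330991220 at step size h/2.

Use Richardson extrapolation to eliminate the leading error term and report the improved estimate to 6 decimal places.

Order 2 gives 2^r = 4 and 2^r − 1 = 3.
A(h/2) − A(h) = 3.1330991220 − 3.1094072724 = 0.0236918496
Divide by 2^2 − 1 = 3: 0.0236918496/3 = 0.0078972832
R = 3.1330991220 + 0.0078972832 = 3.1409964052

3.140996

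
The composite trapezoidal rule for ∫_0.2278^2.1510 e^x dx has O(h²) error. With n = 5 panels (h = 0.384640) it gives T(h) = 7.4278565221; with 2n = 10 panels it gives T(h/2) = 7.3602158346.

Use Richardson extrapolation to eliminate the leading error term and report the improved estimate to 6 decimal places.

Leading term ∝ h^2; use weight 4 = 2^2.
4×7.3602158346 = 29.4408633384; subtract 7.4278565221 → 22.0130068163
22.0130068163 ÷ 3 = 7.3376689388
Correction |R − A(h/2)| = 2.255e-02; gap |A(h/2) − A(h)| = 6.764e-02.

7.337669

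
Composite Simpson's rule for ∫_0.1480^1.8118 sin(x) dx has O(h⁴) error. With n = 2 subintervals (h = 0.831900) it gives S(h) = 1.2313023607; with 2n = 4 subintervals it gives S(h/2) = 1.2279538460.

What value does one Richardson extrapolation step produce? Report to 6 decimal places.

r = 4, so 2^r = 16.
16 × 1.2279538460 − 1.2313023607 = 18.4159591753
Denominator 16 − 1 = 15.
So the Richardson estimate is 1.2277306117.

1.227731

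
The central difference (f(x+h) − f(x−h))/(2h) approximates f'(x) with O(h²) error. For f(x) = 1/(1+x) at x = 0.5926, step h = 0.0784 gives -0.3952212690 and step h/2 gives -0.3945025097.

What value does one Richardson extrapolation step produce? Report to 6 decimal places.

With r = 2 the leading error scales as h^2, so the weight is 2^2 = 4.
Weighted: (-1.5780100388) − (-0.3952212690) = -1.1827887698
Denominator 4 − 1 = 3.
(-1.1827887698) ÷ 3 = -0.3942629233

-0.394263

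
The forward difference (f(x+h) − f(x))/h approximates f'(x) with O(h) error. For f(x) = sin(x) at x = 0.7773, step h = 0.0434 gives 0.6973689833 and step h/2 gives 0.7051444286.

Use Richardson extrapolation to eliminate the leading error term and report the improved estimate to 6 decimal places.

Order 1 gives 2^r = 2 and 2^r − 1 = 1.
2*0.7051444286 = 1.4102888572; subtract 0.6973689833 → 0.7129198739
Divide by 2^1 − 1 = 1.
Extrapolated: 0.7129198739 / 1 = 0.7129198739

0.712920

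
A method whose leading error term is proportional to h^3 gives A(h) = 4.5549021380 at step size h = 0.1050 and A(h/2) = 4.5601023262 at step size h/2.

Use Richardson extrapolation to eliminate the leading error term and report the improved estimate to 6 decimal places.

With r = 3 the leading error scales as h^3, so the weight is 2^3 = 8.
Numerator 8×A(h/2) − A(h) = 8×4.5601023262 − 4.5549021380 = 31.9259164716
31.9259164716 ÷ 7 = 4.5608452102

4.560845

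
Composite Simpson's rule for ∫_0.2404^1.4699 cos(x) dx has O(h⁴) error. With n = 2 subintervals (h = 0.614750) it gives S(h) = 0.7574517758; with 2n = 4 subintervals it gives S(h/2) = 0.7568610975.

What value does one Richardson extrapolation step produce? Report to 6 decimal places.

0.756822

r = 4: numerator weight 16, denominator 15.
Numerator 16×A(h/2) − A(h) = 16×0.7568610975 − 0.7574517758 = 11.3523257842
Denominator 16 − 1 = 15.
Result: 0.7568217189
Correction |R − A(h/2)| = 3.938e-05; gap |A(h/2) − A(h)| = 5.907e-04.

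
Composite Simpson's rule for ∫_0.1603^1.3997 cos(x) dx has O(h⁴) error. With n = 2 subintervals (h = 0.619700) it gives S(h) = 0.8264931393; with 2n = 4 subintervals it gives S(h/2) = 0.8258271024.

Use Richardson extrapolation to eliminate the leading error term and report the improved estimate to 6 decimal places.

With r = 4 the leading error scales as h^4, so the weight is 2^4 = 16.
16·0.8258271024 = 13.2132336384; 13.2132336384 − 0.8264931393 = 12.3867404991
(16·0.8258271024 − 0.8264931393)/(16 − 1) = 0.8257826999

0.825783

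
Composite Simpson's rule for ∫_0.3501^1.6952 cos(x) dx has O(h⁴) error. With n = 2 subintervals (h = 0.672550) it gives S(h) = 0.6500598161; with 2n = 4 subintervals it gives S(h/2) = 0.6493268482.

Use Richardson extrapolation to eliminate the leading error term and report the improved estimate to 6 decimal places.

0.649278

Error is O(h^4); halving h shrinks it by 2^4 = 16.
16·0.6493268482 − 0.6500598161 = 9.7391697551
Denominator 16 − 1 = 15.
R = 9.7391697551/15 = 0.6492779837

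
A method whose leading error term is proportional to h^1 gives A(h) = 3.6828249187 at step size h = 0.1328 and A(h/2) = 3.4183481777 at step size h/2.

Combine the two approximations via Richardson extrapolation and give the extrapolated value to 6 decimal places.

3.153871

The method has order 1: 2^1 = 2.
Numerator 2*A(h/2) − A(h) = 2*3.4183481777 − 3.6828249187 = 3.1538714367
Extrapolated: 3.1538714367 / 1 = 3.1538714367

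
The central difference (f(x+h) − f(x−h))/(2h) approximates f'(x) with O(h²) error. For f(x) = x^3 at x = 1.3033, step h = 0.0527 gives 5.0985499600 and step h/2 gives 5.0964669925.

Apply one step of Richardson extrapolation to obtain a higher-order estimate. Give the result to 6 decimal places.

5.095773

Error is O(h^2); halving h shrinks it by 2^2 = 4.
4*5.0964669925 = 20.3858679700; subtract 5.0985499600 → 15.2873180100
Divide by 2^2 − 1 = 3.
So the Richardson estimate is 5.0957726700.
Correction |R − A(h/2)| = 6.943e-04; gap |A(h/2) − A(h)| = 2.083e-03.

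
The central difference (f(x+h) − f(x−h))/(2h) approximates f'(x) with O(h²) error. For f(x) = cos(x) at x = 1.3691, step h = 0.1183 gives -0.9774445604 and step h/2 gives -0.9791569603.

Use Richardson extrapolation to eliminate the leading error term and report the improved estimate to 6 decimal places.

-0.979728

The method has order 2: 2^2 = 4.
Numerator 4 × A(h/2) − A(h) = 4 × (-0.9791569603) − (-0.9774445604) = -2.9391832808
Divide by 2^2 − 1 = 3.
R = (-2.9391832808)/3 = -0.9797277603
Shift from A(h/2): −0.0005708000.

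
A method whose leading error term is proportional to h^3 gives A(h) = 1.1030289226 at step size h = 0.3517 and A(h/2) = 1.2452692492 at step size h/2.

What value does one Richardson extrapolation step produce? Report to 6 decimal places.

Leading term ∝ h^3; use weight 8 = 2^3.
Weighted: 9.9621539936 − 1.1030289226 = 8.8591250710
(8*1.2452692492 − 1.1030289226)/(8 − 1) = 1.2655892959

1.265589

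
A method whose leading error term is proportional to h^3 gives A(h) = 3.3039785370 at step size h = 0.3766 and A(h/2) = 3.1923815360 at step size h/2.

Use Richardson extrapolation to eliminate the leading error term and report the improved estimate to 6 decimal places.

Error is O(h^3); halving h shrinks it by 2^3 = 8.
8·3.1923815360 = 25.5390522880; subtract 3.3039785370 → 22.2350737510
R = 22.2350737510/7 = 3.1764391073
Correction |R − A(h/2)| = 1.594e-02; gap |A(h/2) − A(h)| = 1.116e-01.

3.176439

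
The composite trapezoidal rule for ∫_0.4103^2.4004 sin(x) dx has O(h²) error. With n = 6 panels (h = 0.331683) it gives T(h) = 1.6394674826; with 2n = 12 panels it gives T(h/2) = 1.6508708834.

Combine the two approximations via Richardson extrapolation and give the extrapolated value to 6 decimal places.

1.654672

The method has order 2: 2^2 = 4.
4·1.6508708834 = 6.6034835336; subtract 1.6394674826 → 4.9640160510
Divide by 2^2 − 1 = 3.
Result: 1.6546720170
Shift from A(h/2): +0.0038011336.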